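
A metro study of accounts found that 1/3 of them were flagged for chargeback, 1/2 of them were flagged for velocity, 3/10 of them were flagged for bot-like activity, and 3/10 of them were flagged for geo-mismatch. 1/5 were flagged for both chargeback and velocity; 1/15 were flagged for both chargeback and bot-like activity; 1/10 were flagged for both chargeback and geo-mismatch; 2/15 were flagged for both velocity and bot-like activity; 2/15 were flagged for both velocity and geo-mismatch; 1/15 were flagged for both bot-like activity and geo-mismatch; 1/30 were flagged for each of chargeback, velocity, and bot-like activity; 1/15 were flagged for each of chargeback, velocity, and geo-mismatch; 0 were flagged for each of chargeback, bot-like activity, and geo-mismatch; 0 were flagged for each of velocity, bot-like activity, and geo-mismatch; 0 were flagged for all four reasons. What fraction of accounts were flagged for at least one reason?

Apply inclusion-exclusion:
P(union) = 1/3 + 1/2 + 3/10 + 3/10 − 1/5 − 1/15 − 1/10 − 2/15 − 2/15 − 1/15 + 1/30 + 1/15 + 0 + 0 − 0 = 5/6

5/6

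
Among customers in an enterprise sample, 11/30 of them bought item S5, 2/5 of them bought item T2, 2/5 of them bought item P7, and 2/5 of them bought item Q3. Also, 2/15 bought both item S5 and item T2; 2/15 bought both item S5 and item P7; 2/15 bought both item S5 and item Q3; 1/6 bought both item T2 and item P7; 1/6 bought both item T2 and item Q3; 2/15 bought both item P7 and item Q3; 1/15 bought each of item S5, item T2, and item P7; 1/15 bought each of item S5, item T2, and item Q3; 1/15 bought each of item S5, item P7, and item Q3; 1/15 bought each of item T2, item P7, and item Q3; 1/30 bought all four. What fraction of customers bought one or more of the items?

14/15

Using inclusion–exclusion:
P(union) = 11/30 + 2/5 + 2/5 + 2/5 − 2/15 − 2/15 − 2/15 − 1/6 − 1/6 − 2/15 + 1/15 + 1/15 + 1/15 + 1/15 − 1/30 = 14/15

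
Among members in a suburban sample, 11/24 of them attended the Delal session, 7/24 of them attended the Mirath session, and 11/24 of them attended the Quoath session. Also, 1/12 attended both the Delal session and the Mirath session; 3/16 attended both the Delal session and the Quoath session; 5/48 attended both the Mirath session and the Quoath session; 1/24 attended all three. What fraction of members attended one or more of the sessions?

P(≥1) = 11/24 + 7/24 + 11/24 − 1/12 − 3/16 − 5/48 + 1/24 = 7/8

7/8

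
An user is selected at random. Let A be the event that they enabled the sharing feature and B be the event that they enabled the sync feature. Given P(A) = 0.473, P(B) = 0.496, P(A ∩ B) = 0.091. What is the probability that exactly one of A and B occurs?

0.787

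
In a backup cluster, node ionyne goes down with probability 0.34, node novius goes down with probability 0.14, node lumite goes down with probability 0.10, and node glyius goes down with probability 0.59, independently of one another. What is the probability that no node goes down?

0.2094444

P(none) = (1 − 0.34) × (1 − 0.14) × (1 − 0.10) × (1 − 0.59) = 0.66 × 0.86 × 0.90 × 0.41 = 0.2094444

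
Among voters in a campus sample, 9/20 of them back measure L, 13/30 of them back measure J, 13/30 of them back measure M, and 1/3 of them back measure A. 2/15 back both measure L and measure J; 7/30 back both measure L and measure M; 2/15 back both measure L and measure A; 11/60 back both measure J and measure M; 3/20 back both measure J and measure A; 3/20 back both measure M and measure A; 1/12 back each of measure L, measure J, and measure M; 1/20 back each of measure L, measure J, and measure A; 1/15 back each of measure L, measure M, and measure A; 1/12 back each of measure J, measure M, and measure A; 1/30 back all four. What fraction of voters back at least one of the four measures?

11/12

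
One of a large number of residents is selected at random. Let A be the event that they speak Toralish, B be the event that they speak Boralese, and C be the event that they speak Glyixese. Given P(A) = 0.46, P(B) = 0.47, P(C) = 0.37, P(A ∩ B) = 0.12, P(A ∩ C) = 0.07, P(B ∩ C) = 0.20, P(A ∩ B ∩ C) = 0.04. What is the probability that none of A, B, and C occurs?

P(A ∪ B ∪ C) = 0.46 + 0.47 + 0.37 − 0.12 − 0.07 − 0.20 + 0.04 = 0.95
P(none) = 1 − 0.95 = 0.05

0.05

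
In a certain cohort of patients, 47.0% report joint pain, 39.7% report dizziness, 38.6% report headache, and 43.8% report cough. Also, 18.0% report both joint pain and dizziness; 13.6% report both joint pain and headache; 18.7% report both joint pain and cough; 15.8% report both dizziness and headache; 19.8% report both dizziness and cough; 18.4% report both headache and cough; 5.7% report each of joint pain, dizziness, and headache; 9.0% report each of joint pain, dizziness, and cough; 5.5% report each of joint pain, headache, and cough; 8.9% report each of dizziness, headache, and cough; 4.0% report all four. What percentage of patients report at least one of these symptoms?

P(≥1) = 47.0 + 39.7 + 38.6 + 43.8 − 18.0 − 13.6 − 18.7 − 15.8 − 19.8 − 18.4 + 5.7 + 9.0 + 5.5 + 8.9 − 4.0 = 89.9%

89.9%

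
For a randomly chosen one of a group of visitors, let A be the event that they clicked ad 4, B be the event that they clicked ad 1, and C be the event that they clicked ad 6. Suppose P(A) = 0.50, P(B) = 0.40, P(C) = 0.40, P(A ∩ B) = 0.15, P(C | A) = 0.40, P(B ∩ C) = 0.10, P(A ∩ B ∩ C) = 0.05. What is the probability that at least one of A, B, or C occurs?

0.90

P(A ∩ C) = P(A)·P(C|A) = 0.50 × 0.40 = 0.20
By inclusion–exclusion:
P(A ∪ B ∪ C) = 0.50 + 0.40 + 0.40 − 0.15 − 0.20 − 0.10 + 0.05 = 0.90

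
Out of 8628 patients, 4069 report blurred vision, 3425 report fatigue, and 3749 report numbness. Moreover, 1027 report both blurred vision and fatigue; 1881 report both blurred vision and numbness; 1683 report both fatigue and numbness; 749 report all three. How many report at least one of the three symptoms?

By inclusion–exclusion:
|union| = 4069 + 3425 + 3749 − 1027 − 1881 − 1683 + 749 = 7401

7401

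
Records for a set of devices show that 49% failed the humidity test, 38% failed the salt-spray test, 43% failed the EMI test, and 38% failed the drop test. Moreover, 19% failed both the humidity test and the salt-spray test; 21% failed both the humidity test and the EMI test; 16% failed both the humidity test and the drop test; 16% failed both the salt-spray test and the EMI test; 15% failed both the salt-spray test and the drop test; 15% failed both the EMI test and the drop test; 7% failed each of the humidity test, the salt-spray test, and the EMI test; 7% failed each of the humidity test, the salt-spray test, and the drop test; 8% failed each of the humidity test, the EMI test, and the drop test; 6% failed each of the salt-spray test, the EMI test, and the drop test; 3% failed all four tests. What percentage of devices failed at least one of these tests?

Using inclusion–exclusion:
P(≥1) = 49 + 38 + 43 + 38 − 19 − 21 − 16 − 16 − 15 − 15 + 7 + 7 + 8 + 6 − 3 = 91%

91%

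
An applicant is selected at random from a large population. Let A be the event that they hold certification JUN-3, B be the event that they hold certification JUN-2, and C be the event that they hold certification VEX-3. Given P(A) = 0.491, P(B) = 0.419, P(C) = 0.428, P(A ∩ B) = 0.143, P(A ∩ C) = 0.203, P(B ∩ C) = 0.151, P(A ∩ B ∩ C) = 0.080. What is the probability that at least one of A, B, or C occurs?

0.921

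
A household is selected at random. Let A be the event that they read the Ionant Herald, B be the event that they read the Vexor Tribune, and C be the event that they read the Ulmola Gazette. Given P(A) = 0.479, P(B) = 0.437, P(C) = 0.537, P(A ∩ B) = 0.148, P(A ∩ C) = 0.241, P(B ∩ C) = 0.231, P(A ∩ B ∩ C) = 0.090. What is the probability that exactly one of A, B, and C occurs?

0.483

P(exactly one) = 0.479 + 0.437 + 0.537 − 2·0.148 − 2·0.241 − 2·0.231 + 3·0.090 = 0.483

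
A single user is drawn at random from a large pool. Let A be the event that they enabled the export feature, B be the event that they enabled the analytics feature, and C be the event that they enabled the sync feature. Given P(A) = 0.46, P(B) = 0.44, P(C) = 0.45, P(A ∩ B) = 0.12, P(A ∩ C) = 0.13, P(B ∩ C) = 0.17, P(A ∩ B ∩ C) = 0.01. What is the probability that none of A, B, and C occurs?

Apply inclusion-exclusion:
P(A ∪ B ∪ C) = 0.46 + 0.44 + 0.45 − 0.12 − 0.13 − 0.17 + 0.01 = 0.94
P(none) = 1 − 0.94 = 0.06

0.06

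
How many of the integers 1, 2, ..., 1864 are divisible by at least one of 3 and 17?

Apply inclusion-exclusion:
⌊1864/3⌋ + ⌊1864/17⌋ − ⌊1864/51⌋ = 621 + 109 − 36 = 694

694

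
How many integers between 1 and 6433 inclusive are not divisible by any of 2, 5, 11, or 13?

2160

floor(6433/2) + floor(6433/5) + floor(6433/11) + floor(6433/13) − floor(6433/10) − floor(6433/22) − floor(6433/26) − floor(6433/55) − floor(6433/65) − floor(6433/143) + floor(6433/110) + floor(6433/130) + floor(6433/286) + floor(6433/715) − floor(6433/1430) = 3216 + 1286 + 584 + 494 − 643 − 292 − 247 − 116 − 98 − 44 + 58 + 49 + 22 + 8 − 4 = 4273
6433 − 4273 = 2160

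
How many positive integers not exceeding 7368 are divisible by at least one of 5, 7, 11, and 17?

Apply inclusion-exclusion:
1473 + 1052 + 669 + 433 − 210 − 133 − 86 − 95 − 61 − 39 + 19 + 12 + 7 + 5 − 1 = 3045

3045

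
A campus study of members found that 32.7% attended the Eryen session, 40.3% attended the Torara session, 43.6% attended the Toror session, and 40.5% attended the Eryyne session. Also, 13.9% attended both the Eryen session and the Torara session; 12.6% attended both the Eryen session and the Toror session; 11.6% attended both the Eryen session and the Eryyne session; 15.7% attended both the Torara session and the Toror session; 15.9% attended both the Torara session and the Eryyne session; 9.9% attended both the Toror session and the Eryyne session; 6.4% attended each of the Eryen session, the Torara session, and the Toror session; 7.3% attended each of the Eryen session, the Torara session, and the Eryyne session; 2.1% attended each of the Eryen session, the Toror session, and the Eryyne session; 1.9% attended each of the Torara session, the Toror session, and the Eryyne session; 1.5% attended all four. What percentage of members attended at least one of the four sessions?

93.7%

By inclusion-exclusion,
P(union) = 32.7 + 40.3 + 43.6 + 40.5 − 13.9 − 12.6 − 11.6 − 15.7 − 15.9 − 9.9 + 6.4 + 7.3 + 2.1 + 1.9 − 1.5 = 93.7%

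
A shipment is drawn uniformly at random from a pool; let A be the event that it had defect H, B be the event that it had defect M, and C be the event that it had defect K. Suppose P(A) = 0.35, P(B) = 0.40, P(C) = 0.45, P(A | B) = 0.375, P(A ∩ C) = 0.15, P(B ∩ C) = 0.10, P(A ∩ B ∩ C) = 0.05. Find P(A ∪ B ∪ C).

0.85

P(A ∩ B) = P(B)·P(A|B) = 0.40 × 0.375 = 0.15
P(A ∪ B ∪ C) = 0.35 + 0.40 + 0.45 − 0.15 − 0.15 − 0.10 + 0.05 = 0.85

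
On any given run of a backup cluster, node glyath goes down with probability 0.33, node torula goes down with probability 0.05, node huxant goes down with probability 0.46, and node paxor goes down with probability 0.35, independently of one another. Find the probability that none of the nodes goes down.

P(none) = (1 − 0.33) × (1 − 0.05) × (1 − 0.46) × (1 − 0.35) = 0.67 × 0.95 × 0.54 × 0.65 = 0.2234115

0.2234115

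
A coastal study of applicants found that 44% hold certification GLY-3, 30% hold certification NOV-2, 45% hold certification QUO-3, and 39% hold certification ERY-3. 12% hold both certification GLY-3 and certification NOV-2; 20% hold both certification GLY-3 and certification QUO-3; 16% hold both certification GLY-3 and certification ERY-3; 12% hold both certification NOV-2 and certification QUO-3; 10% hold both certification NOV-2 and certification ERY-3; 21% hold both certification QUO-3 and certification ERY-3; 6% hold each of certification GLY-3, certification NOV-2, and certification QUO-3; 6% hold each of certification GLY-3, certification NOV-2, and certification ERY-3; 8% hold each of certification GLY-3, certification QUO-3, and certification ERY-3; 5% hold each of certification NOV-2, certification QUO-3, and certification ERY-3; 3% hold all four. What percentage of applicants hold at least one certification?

89%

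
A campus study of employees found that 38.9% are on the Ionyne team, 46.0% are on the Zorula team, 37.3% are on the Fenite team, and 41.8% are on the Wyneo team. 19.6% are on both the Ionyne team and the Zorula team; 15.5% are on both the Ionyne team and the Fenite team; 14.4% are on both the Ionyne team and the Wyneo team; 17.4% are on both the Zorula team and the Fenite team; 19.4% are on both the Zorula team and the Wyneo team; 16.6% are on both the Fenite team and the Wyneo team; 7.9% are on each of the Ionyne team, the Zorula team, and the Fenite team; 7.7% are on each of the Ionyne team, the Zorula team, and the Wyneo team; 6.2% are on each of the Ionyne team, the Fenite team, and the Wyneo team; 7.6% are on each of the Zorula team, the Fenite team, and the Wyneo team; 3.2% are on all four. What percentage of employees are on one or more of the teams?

Apply inclusion-exclusion:
P(≥1) = 38.9 + 46.0 + 37.3 + 41.8 − 19.6 − 15.5 − 14.4 − 17.4 − 19.4 − 16.6 + 7.9 + 7.7 + 6.2 + 7.6 − 3.2 = 87.3%

87.3%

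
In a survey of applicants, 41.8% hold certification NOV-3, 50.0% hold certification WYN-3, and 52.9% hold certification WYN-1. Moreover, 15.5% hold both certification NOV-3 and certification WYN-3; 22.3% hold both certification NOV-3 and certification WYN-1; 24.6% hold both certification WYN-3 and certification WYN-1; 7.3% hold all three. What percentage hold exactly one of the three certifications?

41.8%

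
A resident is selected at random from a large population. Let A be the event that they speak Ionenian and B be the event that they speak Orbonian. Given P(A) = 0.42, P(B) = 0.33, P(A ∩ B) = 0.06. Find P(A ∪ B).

0.69

Using inclusion–exclusion:
P(A ∪ B) = 0.42 + 0.33 − 0.06 = 0.69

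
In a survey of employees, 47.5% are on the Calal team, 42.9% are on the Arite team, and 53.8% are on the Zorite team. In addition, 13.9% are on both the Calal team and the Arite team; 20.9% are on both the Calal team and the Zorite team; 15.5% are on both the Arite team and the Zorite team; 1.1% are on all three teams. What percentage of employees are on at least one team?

P(at least one) = 47.5 + 42.9 + 53.8 − 13.9 − 20.9 − 15.5 + 1.1 = 95.0%

95.0%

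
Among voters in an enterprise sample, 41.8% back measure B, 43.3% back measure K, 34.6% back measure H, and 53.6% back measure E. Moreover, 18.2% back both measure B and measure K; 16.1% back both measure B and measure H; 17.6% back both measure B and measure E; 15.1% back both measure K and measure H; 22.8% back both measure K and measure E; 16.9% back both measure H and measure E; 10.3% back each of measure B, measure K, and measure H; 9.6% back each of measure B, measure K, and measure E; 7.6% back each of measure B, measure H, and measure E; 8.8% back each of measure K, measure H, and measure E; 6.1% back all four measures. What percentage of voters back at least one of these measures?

Using inclusion–exclusion:
P(at least one) = 41.8 + 43.3 + 34.6 + 53.6 − 18.2 − 16.1 − 17.6 − 15.1 − 22.8 − 16.9 + 10.3 + 9.6 + 7.6 + 8.8 − 6.1 = 96.8%

96.8%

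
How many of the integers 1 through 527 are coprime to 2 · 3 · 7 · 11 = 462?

Apply inclusion-exclusion:
floor(527/2) + floor(527/3) + floor(527/7) + floor(527/11) − floor(527/6) − floor(527/14) − floor(527/22) − floor(527/21) − floor(527/33) − floor(527/77) + floor(527/42) + floor(527/66) + floor(527/154) + floor(527/231) − floor(527/462) = 263 + 175 + 75 + 47 − 87 − 37 − 23 − 25 − 15 − 6 + 12 + 7 + 3 + 2 − 1 = 390
527 − 390 = 137

137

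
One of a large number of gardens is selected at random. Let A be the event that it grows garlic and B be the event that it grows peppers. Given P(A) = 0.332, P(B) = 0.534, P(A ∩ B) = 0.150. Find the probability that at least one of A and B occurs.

0.716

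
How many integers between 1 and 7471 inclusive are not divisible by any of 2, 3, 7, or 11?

By inclusion–exclusion:
floor(7471/2) + floor(7471/3) + floor(7471/7) + floor(7471/11) − floor(7471/6) − floor(7471/14) − floor(7471/22) − floor(7471/21) − floor(7471/33) − floor(7471/77) + floor(7471/42) + floor(7471/66) + floor(7471/154) + floor(7471/231) − floor(7471/462) = 3735 + 2490 + 1067 + 679 − 1245 − 533 − 339 − 355 − 226 − 97 + 177 + 113 + 48 + 32 − 16 = 5530
7471 − 5530 = 1941

1941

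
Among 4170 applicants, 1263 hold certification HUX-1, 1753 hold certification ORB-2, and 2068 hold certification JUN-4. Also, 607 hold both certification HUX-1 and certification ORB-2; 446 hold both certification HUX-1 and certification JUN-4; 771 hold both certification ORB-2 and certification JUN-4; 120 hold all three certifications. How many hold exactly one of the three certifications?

By inclusion–exclusion (exactly-one form):
|exactly one| = 1263 + 1753 + 2068 − 2·607 − 2·446 − 2·771 + 3·120 = 1796

1796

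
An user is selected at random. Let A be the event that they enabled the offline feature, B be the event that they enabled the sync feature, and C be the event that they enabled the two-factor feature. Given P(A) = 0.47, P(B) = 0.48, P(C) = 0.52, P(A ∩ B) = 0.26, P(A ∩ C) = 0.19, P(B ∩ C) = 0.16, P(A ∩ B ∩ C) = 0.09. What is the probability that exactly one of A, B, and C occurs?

0.52

Using the inclusion–exclusion count for exactly one event:
P(exactly one) = 0.47 + 0.48 + 0.52 − 2·0.26 − 2·0.19 − 2·0.16 + 3·0.09 = 0.52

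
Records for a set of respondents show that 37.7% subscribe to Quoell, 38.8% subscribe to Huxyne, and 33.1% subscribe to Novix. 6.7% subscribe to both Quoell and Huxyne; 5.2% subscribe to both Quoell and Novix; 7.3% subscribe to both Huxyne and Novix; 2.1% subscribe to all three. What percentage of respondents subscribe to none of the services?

P(≥1) = 37.7 + 38.8 + 33.1 − 6.7 − 5.2 − 7.3 + 2.1 = 92.5%
P(none) = 100% − 92.5% = 7.5%

7.5%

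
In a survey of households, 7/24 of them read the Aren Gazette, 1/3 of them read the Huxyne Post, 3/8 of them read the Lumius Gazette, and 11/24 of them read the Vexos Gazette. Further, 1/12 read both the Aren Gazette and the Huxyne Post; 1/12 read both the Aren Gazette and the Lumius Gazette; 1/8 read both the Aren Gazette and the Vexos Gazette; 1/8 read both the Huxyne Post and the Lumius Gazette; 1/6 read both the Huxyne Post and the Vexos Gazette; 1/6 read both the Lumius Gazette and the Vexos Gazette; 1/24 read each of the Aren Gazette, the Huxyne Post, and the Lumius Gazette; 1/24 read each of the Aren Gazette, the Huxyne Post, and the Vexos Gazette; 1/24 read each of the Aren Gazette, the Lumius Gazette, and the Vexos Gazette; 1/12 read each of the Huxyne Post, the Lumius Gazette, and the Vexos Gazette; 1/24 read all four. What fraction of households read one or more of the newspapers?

7/8

P(at least one) = 7/24 + 1/3 + 3/8 + 11/24 − 1/12 − 1/12 − 1/8 − 1/8 − 1/6 − 1/6 + 1/24 + 1/24 + 1/24 + 1/12 − 1/24 = 7/8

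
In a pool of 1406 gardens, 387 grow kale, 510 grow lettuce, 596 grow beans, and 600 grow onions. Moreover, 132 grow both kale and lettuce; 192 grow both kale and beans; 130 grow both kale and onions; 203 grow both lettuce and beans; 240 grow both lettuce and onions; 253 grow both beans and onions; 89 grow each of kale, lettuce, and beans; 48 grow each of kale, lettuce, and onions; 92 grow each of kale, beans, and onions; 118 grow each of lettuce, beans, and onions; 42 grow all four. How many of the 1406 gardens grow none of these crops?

By inclusion–exclusion:
|at least one| = 387 + 510 + 596 + 600 − 132 − 192 − 130 − 203 − 240 − 253 + 89 + 48 + 92 + 118 − 42 = 1248
None: 1406 − 1248 = 158

158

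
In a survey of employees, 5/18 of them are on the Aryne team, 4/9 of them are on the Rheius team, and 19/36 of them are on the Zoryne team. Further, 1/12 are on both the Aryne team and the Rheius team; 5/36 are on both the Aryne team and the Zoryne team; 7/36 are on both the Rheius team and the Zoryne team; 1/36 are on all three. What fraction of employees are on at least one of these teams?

31/36

By inclusion–exclusion:
P(≥1) = 5/18 + 4/9 + 19/36 − 1/12 − 5/36 − 7/36 + 1/36 = 31/36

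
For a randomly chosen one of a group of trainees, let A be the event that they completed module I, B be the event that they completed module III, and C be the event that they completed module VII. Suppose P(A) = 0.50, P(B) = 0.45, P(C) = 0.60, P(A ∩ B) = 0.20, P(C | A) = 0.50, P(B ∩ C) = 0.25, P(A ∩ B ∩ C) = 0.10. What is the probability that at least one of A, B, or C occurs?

P(A ∩ C) = P(A)·P(C|A) = 0.50 × 0.50 = 0.25
Apply inclusion-exclusion:
P(A ∪ B ∪ C) = 0.50 + 0.45 + 0.60 − 0.20 − 0.25 − 0.25 + 0.10 = 0.95

0.95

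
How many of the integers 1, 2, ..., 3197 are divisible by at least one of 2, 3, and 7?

Using inclusion–exclusion:
1598 + 1065 + 456 − 532 − 228 − 152 + 76 = 2283

2283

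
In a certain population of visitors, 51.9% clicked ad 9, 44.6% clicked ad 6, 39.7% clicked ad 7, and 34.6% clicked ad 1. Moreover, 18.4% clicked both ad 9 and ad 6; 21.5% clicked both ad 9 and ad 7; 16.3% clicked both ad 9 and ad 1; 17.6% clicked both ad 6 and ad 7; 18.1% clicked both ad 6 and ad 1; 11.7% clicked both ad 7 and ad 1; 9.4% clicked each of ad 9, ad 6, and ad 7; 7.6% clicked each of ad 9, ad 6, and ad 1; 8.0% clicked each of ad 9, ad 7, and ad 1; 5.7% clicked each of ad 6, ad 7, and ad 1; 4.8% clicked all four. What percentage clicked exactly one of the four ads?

36.5%

P(exactly one) = 51.9 + 44.6 + 39.7 + 34.6 − 2·18.4 − 2·21.5 − 2·16.3 − 2·17.6 − 2·18.1 − 2·11.7 + 3·9.4 + 3·7.6 + 3·8.0 + 3·5.7 − 4·4.8 = 36.5%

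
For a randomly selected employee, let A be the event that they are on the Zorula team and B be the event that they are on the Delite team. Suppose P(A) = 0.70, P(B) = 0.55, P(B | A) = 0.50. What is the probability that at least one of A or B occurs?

P(A ∩ B) = P(A)·P(B|A) = 0.70 × 0.50 = 0.35
Apply inclusion-exclusion:
P(A ∪ B) = 0.70 + 0.55 − 0.35 = 0.90

0.90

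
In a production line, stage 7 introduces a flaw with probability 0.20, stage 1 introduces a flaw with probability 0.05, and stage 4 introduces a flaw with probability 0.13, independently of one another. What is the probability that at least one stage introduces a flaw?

P(none) = (1 − 0.20) × (1 − 0.05) × (1 − 0.13) = 0.80 × 0.95 × 0.87 = 0.6612
P(at least one) = 1 − 0.6612 = 0.3388

0.3388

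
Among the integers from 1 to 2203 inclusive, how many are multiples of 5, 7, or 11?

829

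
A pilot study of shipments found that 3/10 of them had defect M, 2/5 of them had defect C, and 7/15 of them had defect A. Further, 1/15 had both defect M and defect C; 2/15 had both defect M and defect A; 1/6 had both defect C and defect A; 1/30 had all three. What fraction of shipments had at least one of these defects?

5/6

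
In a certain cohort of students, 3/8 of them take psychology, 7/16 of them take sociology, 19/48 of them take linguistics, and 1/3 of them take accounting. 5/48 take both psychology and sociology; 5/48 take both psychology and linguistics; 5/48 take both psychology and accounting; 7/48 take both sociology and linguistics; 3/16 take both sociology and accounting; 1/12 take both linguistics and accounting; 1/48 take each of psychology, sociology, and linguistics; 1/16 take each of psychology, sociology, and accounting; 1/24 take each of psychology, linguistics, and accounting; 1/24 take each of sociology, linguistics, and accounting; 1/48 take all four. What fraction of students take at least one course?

Apply inclusion-exclusion:
P(≥1) = 3/8 + 7/16 + 19/48 + 1/3 − 5/48 − 5/48 − 5/48 − 7/48 − 3/16 − 1/12 + 1/48 + 1/16 + 1/24 + 1/24 − 1/48 = 23/24

23/24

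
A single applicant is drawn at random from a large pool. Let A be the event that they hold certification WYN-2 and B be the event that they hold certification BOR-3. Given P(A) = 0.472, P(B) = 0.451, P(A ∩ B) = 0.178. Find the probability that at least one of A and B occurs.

Using inclusion–exclusion:
P(A ∪ B) = 0.472 + 0.451 − 0.178 = 0.745

0.745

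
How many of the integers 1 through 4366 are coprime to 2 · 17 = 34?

By inclusion–exclusion:
floor(4366/2) + floor(4366/17) − floor(4366/34) = 2183 + 256 − 128 = 2311
4366 − 2311 = 2055

2055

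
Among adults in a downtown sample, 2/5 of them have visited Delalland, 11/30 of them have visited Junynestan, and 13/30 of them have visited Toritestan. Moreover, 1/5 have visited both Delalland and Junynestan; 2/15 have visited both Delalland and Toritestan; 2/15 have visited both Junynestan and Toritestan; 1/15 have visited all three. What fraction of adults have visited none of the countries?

P(≥1) = 2/5 + 11/30 + 13/30 − 1/5 − 2/15 − 2/15 + 1/15 = 4/5
P(none) = 1 − 4/5 = 1/5

1/5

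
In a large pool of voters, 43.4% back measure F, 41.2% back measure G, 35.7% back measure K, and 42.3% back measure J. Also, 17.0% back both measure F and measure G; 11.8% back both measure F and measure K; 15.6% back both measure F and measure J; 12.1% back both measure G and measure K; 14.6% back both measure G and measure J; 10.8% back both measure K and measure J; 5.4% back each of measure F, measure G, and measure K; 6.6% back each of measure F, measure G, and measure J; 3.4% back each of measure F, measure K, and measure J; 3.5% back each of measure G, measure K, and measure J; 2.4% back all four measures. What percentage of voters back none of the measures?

P(≥1) = 43.4 + 41.2 + 35.7 + 42.3 − 17.0 − 11.8 − 15.6 − 12.1 − 14.6 − 10.8 + 5.4 + 6.6 + 3.4 + 3.5 − 2.4 = 97.2%
P(none) = 100% − 97.2% = 2.8%

2.8%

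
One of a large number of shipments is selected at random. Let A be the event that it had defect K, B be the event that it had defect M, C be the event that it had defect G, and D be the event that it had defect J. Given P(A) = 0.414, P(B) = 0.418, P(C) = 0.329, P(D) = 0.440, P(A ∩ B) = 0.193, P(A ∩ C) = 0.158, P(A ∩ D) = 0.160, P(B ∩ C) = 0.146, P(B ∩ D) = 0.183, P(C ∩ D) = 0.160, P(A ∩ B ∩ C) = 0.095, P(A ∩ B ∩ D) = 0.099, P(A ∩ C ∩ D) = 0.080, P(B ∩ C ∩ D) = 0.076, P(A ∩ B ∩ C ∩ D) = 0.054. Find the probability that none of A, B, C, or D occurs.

Inclusion–exclusion gives
P(A ∪ B ∪ C ∪ D) = 0.414 + 0.418 + 0.329 + 0.440 − 0.193 − 0.158 − 0.160 − 0.146 − 0.183 − 0.160 + 0.095 + 0.099 + 0.080 + 0.076 − 0.054 = 0.897
P(none) = 1 − 0.897 = 0.103

0.103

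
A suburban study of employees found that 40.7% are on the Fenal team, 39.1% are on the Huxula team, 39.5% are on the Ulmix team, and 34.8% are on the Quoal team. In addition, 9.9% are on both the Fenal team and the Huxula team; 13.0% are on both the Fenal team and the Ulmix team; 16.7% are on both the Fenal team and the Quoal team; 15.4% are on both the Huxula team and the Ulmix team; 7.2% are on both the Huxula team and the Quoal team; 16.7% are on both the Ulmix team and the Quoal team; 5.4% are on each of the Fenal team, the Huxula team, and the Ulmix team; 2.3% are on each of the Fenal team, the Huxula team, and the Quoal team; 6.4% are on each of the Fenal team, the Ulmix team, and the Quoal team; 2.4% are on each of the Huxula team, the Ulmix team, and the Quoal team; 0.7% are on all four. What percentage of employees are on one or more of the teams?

91.0%

Using inclusion–exclusion:
P(≥1) = 40.7 + 39.1 + 39.5 + 34.8 − 9.9 − 13.0 − 16.7 − 15.4 − 7.2 − 16.7 + 5.4 + 2.3 + 6.4 + 2.4 − 0.7 = 91.0%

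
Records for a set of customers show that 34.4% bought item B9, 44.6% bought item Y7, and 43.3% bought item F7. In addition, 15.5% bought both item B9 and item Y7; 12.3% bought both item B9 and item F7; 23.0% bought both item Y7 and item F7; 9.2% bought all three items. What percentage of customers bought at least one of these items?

80.7%

P(union) = 34.4 + 44.6 + 43.3 − 15.5 − 12.3 − 23.0 + 9.2 = 80.7%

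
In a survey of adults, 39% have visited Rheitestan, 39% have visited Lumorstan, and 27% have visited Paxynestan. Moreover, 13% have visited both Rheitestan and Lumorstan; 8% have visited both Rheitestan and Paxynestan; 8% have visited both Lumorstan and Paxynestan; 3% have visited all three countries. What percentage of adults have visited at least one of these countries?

79%

Apply inclusion-exclusion:
P(≥1) = 39 + 39 + 27 − 13 − 8 − 8 + 3 = 79%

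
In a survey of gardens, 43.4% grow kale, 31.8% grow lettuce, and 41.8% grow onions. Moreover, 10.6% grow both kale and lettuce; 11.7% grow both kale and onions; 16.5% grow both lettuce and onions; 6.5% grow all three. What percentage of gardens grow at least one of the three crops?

84.7%

Inclusion–exclusion gives
P(≥1) = 43.4 + 31.8 + 41.8 − 10.6 − 11.7 − 16.5 + 6.5 = 84.7%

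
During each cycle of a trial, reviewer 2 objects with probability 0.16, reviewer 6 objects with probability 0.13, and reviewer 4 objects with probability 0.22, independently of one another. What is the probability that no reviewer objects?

0.570024

P(none) = (1 − 0.16) × (1 − 0.13) × (1 − 0.22) = 0.84 × 0.87 × 0.78 = 0.570024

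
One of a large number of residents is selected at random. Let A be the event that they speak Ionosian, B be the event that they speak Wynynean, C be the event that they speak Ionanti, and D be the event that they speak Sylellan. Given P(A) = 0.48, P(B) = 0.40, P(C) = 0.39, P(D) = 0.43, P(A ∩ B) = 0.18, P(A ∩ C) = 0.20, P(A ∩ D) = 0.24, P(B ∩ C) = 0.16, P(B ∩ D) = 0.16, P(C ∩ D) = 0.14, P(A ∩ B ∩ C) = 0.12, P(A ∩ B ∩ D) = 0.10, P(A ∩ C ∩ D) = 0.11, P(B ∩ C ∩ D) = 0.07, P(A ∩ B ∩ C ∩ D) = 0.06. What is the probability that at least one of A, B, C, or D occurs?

0.96

P(A ∪ B ∪ C ∪ D) = 0.48 + 0.40 + 0.39 + 0.43 − 0.18 − 0.20 − 0.24 − 0.16 − 0.16 − 0.14 + 0.12 + 0.10 + 0.11 + 0.07 − 0.06 = 0.96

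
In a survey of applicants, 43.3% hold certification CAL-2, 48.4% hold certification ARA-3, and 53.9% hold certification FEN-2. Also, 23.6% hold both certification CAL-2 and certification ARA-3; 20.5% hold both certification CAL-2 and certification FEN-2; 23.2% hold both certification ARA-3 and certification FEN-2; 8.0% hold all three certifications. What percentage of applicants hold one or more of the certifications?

86.3%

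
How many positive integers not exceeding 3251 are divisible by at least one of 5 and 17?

Using inclusion–exclusion:
⌊3251/5⌋ + ⌊3251/17⌋ − ⌊3251/85⌋ = 650 + 191 − 38 = 803

803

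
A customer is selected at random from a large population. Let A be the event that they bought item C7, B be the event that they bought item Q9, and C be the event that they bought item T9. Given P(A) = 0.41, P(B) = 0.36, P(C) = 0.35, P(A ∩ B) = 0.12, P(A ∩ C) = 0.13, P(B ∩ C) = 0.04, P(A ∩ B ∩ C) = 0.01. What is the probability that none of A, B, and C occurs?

0.16

By inclusion-exclusion,
P(A ∪ B ∪ C) = 0.41 + 0.36 + 0.35 − 0.12 − 0.13 − 0.04 + 0.01 = 0.84
P(none) = 1 − 0.84 = 0.16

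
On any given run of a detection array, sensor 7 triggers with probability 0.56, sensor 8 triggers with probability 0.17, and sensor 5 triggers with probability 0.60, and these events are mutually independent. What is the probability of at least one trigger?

P(none) = (1 − 0.56) × (1 − 0.17) × (1 − 0.60) = 0.44 × 0.83 × 0.40 = 0.14608
P(at least one) = 1 − 0.14608 = 0.85392

0.85392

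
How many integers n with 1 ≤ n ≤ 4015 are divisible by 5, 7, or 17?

1424

⌊4015/5⌋ + ⌊4015/7⌋ + ⌊4015/17⌋ − ⌊4015/35⌋ − ⌊4015/85⌋ − ⌊4015/119⌋ + ⌊4015/595⌋ = 803 + 573 + 236 − 114 − 47 − 33 + 6 = 1424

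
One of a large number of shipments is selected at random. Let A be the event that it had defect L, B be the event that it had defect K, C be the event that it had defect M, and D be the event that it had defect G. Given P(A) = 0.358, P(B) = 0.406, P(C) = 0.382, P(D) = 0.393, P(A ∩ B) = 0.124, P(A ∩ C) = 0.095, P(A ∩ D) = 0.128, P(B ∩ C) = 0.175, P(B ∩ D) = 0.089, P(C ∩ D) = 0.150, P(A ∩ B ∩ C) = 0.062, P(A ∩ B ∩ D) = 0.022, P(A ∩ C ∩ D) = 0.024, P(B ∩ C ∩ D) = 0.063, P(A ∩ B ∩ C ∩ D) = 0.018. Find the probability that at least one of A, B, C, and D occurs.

0.931

P(A ∪ B ∪ C ∪ D) = 0.358 + 0.406 + 0.382 + 0.393 − 0.124 − 0.095 − 0.128 − 0.175 − 0.089 − 0.150 + 0.062 + 0.022 + 0.024 + 0.063 − 0.018 = 0.931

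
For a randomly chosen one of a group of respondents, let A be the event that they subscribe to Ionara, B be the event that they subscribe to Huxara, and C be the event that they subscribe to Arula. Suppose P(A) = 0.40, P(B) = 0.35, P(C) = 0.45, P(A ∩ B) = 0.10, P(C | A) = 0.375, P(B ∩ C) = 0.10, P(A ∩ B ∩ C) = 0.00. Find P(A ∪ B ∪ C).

0.85

P(A ∩ C) = P(A)·P(C|A) = 0.40 × 0.375 = 0.15
P(A ∪ B ∪ C) = 0.40 + 0.35 + 0.45 − 0.10 − 0.15 − 0.10 + 0.00 = 0.85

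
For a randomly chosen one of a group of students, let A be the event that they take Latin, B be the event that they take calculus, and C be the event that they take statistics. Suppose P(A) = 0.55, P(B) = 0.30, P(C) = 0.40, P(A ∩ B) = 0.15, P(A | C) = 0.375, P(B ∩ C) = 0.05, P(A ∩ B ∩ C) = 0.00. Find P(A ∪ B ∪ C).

P(A ∩ C) = P(C)·P(A|C) = 0.40 × 0.375 = 0.15
By inclusion-exclusion,
P(A ∪ B ∪ C) = 0.55 + 0.30 + 0.40 − 0.15 − 0.15 − 0.05 + 0.00 = 0.90

0.90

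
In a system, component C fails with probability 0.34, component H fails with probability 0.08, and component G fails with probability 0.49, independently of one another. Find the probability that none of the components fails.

P(none) = (1 − 0.34) × (1 − 0.08) × (1 − 0.49) = 0.66 × 0.92 × 0.51 = 0.309672

0.309672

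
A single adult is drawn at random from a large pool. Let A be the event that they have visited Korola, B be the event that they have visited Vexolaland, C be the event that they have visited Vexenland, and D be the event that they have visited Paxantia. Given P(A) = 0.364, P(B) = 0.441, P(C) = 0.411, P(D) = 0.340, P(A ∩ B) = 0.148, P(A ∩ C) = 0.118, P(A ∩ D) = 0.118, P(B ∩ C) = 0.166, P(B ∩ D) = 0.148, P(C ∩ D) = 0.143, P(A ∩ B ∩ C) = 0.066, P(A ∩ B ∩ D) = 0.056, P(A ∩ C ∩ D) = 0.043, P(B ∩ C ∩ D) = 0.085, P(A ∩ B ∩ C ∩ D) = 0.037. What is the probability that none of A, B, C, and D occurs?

P(A ∪ B ∪ C ∪ D) = 0.364 + 0.441 + 0.411 + 0.340 − 0.148 − 0.118 − 0.118 − 0.166 − 0.148 − 0.143 + 0.066 + 0.056 + 0.043 + 0.085 − 0.037 = 0.928
P(none) = 1 − 0.928 = 0.072

0.072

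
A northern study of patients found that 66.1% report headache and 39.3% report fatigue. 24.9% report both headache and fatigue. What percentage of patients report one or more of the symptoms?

80.5%

Inclusion–exclusion gives
P(at least one) = 66.1 + 39.3 − 24.9 = 80.5%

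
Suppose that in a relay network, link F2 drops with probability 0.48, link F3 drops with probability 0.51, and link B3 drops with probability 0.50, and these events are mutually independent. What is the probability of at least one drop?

P(none) = (1 − 0.48) × (1 − 0.51) × (1 − 0.50) = 0.52 × 0.49 × 0.50 = 0.1274
P(at least one) = 1 − 0.1274 = 0.8726

0.8726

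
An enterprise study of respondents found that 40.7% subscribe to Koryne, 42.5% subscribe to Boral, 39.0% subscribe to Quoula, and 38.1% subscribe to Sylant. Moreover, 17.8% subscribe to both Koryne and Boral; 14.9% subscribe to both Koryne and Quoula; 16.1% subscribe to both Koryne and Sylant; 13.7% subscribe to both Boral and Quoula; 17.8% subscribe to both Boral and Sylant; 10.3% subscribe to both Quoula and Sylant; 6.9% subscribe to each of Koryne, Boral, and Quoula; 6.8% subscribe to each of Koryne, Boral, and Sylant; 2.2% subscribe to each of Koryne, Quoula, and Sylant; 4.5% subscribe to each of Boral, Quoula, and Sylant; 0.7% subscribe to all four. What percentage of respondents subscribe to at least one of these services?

89.4%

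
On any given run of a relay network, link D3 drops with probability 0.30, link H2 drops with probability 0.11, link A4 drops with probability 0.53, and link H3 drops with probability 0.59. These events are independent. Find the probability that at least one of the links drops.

0.8799479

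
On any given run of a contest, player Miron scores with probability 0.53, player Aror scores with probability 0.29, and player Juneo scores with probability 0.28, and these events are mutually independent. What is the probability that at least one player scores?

Since the events are independent, P(none) is the product of the individual non-occurrence probabilities.
P(none) = (1 − 0.53) × (1 − 0.29) × (1 − 0.28) = 0.47 × 0.71 × 0.72 = 0.240264
P(at least one) = 1 − 0.240264 = 0.759736

0.759736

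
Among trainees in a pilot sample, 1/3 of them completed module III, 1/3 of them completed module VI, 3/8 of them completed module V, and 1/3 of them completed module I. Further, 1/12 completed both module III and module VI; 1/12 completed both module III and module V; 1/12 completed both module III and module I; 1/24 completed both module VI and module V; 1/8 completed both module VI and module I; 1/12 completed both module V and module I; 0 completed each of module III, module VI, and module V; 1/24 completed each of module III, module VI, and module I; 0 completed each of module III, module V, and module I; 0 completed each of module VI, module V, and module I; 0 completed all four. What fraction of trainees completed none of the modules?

1/12

P(≥1) = 1/3 + 1/3 + 3/8 + 1/3 − 1/12 − 1/12 − 1/12 − 1/24 − 1/8 − 1/12 + 0 + 1/24 + 0 + 0 − 0 = 11/12
P(none) = 1 − 11/12 = 1/12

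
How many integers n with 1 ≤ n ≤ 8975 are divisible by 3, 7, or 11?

4312

Inclusion–exclusion gives
2991 + 1282 + 815 − 427 − 271 − 116 + 38 = 4312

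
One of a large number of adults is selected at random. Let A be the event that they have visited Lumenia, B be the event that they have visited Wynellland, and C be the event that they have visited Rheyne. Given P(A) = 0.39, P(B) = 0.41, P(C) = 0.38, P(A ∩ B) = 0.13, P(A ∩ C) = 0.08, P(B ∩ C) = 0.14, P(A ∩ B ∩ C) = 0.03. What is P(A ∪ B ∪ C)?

0.86

P(A ∪ B ∪ C) = 0.39 + 0.41 + 0.38 − 0.13 − 0.08 − 0.14 + 0.03 = 0.86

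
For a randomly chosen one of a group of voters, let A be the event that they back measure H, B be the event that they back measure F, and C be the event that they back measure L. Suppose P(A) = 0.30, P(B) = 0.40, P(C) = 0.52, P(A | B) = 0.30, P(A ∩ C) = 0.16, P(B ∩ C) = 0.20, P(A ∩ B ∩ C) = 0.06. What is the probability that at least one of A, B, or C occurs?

P(A ∩ B) = P(B)·P(A|B) = 0.40 × 0.30 = 0.12
By inclusion–exclusion:
P(A ∪ B ∪ C) = 0.30 + 0.40 + 0.52 − 0.12 − 0.16 − 0.20 + 0.06 = 0.80

0.80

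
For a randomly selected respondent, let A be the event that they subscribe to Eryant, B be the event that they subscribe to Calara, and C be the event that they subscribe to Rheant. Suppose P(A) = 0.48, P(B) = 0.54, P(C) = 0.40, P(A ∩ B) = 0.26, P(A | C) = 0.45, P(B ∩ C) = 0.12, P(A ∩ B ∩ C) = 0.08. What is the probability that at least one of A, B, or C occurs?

0.94

P(A ∩ C) = P(C)·P(A|C) = 0.40 × 0.45 = 0.18
By inclusion-exclusion,
P(A ∪ B ∪ C) = 0.48 + 0.54 + 0.40 − 0.26 − 0.18 − 0.12 + 0.08 = 0.94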